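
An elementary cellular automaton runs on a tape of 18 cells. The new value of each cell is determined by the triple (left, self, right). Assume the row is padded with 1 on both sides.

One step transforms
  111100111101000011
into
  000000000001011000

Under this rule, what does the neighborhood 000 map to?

1

At position 13 the neighborhood is 000; the next row has 1 there.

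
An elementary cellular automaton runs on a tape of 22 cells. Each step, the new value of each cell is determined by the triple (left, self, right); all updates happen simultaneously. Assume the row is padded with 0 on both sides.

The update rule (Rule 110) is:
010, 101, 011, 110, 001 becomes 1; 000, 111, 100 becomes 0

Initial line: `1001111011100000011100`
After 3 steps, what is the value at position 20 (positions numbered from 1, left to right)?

1011001110100000110100
1111011011100001111100
1001111110100011000100
position 20 holds 1

1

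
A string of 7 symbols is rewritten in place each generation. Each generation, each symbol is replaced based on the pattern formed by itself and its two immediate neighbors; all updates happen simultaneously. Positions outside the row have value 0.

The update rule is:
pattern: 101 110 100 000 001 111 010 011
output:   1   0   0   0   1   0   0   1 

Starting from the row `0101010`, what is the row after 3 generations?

1010000

generation 1: 1010100
generation 2: 0101000
generation 3: 1010000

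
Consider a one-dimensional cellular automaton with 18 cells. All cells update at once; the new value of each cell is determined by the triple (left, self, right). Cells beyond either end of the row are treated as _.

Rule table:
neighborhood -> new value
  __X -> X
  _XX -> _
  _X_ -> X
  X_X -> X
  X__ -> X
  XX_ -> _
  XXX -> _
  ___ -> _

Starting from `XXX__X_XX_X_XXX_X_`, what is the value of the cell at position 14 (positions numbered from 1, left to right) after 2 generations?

___XXXX__XXX___XXX
__X____XX___X_X___
position 14 holds _

_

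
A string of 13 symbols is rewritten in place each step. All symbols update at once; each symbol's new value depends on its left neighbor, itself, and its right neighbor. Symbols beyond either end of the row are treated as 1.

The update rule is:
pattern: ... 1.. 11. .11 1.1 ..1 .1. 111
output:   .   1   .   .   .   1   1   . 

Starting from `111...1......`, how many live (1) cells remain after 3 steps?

step 1: ...1.111....1
step 2: 1.11....1..1.
step 3: ....1..11111.
count of 1: 6

6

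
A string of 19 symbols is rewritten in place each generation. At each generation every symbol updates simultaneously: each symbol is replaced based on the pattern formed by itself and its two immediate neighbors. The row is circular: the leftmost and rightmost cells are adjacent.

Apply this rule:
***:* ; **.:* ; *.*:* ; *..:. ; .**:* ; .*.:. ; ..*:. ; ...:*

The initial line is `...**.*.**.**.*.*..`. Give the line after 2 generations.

**.***.*******.*..*
***************...*

***************...*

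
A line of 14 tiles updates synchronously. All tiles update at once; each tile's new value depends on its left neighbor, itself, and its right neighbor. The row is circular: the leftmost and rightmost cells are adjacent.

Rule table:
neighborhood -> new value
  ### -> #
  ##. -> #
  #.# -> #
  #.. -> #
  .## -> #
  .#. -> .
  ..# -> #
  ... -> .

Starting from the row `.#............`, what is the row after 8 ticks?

.#.#.#.#.#.#.#

tick 1: #.#...........
tick 2: .#.#.........#
tick 3: #.#.#.......#.
tick 4: .#.#.#.....#.#
tick 5: #.#.#.#...#.#.
tick 6: .#.#.#.#.#.#.#
tick 7: #.#.#.#.#.#.#.
tick 8: .#.#.#.#.#.#.#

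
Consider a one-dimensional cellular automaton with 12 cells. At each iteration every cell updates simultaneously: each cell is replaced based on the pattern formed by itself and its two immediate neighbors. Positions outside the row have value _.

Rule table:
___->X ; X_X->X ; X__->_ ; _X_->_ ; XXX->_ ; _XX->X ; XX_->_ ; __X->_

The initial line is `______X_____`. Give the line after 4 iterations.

X_X_______X_

XXXXX___XXXX
X_____X_X___
__XXX__X__XX
X_X_______X_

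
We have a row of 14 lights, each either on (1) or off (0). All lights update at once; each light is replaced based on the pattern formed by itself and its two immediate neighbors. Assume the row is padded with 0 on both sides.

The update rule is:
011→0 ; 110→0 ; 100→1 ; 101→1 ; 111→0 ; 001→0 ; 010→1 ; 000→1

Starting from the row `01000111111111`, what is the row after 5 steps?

11000000000000

01110000000000
00001111111111
11100000000000
00011111111111
11000000000000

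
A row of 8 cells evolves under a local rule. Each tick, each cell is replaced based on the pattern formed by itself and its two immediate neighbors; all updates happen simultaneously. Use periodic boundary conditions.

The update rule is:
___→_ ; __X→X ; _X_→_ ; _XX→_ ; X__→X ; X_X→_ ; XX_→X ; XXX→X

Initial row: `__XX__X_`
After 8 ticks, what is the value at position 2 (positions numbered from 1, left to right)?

tick 1: _X_XXX_X
tick 2: ____XX__
tick 3: ___X_XX_
tick 4: __X___XX
tick 5: XX_X_X_X
tick 6: XX______
tick 7: _XX____X
tick 8: __XX__X_
position 2 holds _

_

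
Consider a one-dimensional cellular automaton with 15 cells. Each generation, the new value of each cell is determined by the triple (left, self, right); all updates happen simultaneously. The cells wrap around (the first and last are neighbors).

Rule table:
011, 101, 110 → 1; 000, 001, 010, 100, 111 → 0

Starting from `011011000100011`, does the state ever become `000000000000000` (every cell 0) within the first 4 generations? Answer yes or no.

generation 1: 111111000000011
generation 2: 000001000000010
generation 3: 000000000000000
all cells are 0 at generation 3

yes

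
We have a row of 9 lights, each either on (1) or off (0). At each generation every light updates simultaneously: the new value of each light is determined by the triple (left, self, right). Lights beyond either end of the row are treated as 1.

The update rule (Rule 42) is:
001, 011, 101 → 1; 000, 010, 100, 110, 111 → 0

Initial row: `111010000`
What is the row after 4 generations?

100001101

generation 1: 000100001
generation 2: 001000011
generation 3: 010000110
generation 4: 100001101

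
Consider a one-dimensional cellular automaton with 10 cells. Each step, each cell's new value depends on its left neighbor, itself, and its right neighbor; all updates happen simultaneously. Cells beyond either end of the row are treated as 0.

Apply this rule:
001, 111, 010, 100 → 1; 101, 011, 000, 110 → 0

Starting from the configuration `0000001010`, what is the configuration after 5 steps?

0110101100

0000011011
0000100000
0001110000
0010101000
0110101100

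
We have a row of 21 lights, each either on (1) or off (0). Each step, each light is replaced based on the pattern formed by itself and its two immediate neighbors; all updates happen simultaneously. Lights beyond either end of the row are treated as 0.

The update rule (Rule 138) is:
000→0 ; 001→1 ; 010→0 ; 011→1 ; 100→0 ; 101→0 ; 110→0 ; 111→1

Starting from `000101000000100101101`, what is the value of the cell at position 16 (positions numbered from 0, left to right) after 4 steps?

001000000001001001000
010000000010010010000
100000000100100100000
000000001001001000000
position 16 holds 0

0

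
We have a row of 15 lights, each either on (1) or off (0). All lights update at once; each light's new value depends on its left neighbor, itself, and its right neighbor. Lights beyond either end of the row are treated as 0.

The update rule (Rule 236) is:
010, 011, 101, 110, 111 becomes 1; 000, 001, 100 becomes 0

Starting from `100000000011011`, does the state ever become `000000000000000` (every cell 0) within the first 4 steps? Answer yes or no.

no

100000000011111
100000000011111  (fixed point — unchanged through step 4)
step 4 is 100000000011111, still not uniform 0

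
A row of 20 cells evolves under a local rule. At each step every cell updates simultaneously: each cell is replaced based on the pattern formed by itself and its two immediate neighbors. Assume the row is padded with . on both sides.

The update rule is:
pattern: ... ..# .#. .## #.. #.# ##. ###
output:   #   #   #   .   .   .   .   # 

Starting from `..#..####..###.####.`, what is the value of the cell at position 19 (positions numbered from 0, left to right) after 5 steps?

###.#.##..#.#...##..
.#..#....##.#.##...#
##.##.###...#....###
.......#..###.###.#.
########.#.#...#..#.
position 19 holds .

.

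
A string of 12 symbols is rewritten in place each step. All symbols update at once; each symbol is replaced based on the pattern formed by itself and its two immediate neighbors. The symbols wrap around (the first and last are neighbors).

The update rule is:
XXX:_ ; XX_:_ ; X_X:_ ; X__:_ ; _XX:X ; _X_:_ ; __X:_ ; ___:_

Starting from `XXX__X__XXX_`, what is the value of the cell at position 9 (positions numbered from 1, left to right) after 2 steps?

step 1: X_______X___
step 2: ____________
position 9 holds _

_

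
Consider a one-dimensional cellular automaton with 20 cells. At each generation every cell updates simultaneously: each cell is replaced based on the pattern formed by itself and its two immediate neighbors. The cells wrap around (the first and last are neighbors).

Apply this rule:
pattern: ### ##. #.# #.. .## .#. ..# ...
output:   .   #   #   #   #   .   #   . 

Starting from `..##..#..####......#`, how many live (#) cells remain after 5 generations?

generation 1: ######.###..##....#.
generation 2: #....###.######..#.#
generation 3: ##..##.###....###.##
generation 4: .#######.##..##.###.
generation 5: ##.....##########.##
count of #: 14

14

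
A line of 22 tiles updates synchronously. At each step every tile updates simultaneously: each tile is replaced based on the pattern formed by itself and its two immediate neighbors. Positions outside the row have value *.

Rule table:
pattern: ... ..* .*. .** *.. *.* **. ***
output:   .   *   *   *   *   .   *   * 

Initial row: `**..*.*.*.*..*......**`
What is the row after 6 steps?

*****.*.*.*****....***
*****.*.*.******..****
*****.*.*.************
*****.*.*.************  (fixed point — unchanged through step 6)

*****.*.*.************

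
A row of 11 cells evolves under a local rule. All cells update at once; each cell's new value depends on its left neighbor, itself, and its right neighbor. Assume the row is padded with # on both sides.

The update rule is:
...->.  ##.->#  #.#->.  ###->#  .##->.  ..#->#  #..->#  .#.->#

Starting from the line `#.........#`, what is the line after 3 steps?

####...#.#.

##.......#.
###.....##.
####...#.#.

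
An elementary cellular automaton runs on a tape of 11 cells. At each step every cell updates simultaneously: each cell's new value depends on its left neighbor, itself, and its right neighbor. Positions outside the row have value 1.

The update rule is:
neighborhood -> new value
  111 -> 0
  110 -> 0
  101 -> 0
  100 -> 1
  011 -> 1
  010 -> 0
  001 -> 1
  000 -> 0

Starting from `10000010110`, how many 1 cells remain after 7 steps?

step 1: 01000100100
step 2: 00101011011
step 3: 11000010010
step 4: 00100101100
step 5: 11011001011
step 6: 00010110010
step 7: 10100101100
count of 1: 5

5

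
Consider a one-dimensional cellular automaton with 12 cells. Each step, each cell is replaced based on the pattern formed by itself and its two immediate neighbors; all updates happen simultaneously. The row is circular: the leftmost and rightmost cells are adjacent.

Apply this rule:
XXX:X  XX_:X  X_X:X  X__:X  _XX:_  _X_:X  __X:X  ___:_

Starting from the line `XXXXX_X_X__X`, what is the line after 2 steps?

_XXXXXXXXXXX

step 1: XXXXXXXXXXX_
step 2: _XXXXXXXXXXX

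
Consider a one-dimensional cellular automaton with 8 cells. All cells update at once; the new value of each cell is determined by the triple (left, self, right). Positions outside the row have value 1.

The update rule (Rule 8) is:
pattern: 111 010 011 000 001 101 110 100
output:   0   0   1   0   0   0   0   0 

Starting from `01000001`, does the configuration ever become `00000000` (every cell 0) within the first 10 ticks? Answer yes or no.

no

00000001
00000001  (fixed point — unchanged through tick 10)
tick 10 is 00000001, still not uniform 0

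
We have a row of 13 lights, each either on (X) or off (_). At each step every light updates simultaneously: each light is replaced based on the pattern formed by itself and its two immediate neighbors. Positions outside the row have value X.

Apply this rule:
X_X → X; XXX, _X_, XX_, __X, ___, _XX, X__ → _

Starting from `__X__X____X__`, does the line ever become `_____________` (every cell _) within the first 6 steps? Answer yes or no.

step 1: _____________
all cells are _ at step 1

yes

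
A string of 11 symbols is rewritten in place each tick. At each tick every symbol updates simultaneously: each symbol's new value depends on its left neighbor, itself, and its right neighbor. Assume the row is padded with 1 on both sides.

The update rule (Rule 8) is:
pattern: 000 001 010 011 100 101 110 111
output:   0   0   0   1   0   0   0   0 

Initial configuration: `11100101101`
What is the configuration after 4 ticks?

00000000001

00000001001
00000000001
00000000001  (fixed point — unchanged through tick 4)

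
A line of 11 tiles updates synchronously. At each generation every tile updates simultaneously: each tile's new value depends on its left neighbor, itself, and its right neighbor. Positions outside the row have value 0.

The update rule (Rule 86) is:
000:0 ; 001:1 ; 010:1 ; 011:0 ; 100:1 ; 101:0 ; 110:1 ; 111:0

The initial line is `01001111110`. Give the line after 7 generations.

generation 1: 11110000011
generation 2: 00011000101
generation 3: 00101101101
generation 4: 01100100101
generation 5: 10111111101
generation 6: 10000000101
generation 7: 11000001101

11000001101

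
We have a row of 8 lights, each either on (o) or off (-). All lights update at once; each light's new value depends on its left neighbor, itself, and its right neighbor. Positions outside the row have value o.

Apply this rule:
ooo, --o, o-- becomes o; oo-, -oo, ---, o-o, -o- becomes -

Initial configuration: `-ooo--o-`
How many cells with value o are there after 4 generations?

2

generation 1: --o-oo--
generation 2: oo----oo
generation 3: o-o--o-o
generation 4: ---oo---
count of o: 2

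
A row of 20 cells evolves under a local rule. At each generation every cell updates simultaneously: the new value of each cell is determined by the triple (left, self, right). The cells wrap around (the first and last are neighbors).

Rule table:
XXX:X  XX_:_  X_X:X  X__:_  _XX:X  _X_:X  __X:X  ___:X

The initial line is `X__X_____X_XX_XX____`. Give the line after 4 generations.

generation 1: X_XX_XXXXXXX_XX__XXX
generation 2: _XX_XXXXXXX_XX__XXXX
generation 3: XX_XXXXXXX_XX__XXXX_
generation 4: X_XXXXXXX_XX__XXXX_X

X_XXXXXXX_XX__XXXX_X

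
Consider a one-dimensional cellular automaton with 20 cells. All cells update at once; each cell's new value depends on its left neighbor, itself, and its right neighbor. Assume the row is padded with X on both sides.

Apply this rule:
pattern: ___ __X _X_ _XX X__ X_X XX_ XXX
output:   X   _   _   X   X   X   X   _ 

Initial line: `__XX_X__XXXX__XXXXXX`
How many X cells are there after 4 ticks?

12

X_XXX_X_X__XX_X_____
XXX_XX_X_X_XXX_XXXX_
__XXXXX_X_XX_XXX__XX
X_X___XX_XXXXX_XX_X_
count of X: 12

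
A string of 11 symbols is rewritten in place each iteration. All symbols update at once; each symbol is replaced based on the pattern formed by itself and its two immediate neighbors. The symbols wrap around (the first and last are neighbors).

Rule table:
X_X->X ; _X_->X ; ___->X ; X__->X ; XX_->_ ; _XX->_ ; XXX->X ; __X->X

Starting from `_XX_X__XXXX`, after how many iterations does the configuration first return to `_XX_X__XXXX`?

11

X__XXXX_XX_
XXX_XX_X__X
XX_X__XXXX_
__XXXX_XX_X
XX_XX_X__XX
X_X__XXXX_X
_XXXX_XX_X_
X_XX_X__XXX
_X__XXXX_XX
XXXX_XX_X__
_XX_X__XXXX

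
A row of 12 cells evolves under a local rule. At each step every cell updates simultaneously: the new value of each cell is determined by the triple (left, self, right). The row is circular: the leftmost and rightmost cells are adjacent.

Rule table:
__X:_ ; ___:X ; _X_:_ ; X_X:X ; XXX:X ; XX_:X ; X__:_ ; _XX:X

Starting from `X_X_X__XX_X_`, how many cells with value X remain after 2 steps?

_X_X___XXX_X
X_X__X_XXXX_
count of X: 7

7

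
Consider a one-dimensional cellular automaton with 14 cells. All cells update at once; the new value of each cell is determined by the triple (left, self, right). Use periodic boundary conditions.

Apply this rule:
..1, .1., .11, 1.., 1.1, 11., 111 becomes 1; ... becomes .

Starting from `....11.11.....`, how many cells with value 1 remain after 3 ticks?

...1111111....
..111111111...
.11111111111..
count of 1: 11

11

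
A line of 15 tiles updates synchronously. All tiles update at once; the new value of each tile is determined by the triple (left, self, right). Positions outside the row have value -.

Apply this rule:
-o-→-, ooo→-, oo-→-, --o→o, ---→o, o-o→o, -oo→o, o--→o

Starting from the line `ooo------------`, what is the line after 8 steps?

-oo-ooo--------

o--oooooooooooo
-ooo-----------
oo--ooooooooooo
o-ooo----------
-oo--oooooooooo
oo-ooo---------
o-oo--ooooooooo
-oo-ooo--------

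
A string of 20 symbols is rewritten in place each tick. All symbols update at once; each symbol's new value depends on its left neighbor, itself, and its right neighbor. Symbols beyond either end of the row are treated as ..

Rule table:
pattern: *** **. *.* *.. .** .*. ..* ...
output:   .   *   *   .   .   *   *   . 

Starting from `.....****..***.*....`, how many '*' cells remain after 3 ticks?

8

....*...*.*..***....
...**..****.*..*....
..*.*.*...***.**....
count of *: 8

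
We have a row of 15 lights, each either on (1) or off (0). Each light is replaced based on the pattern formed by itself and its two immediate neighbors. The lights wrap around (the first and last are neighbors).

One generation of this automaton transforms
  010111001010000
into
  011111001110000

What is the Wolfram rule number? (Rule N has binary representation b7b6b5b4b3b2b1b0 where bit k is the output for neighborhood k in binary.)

236

position 4: 111 → 1  (bit 7 = 1)
position 5: 110 → 1  (bit 6 = 1)
position 2: 101 → 1  (bit 5 = 1)
position 6: 100 → 0  (bit 4 = 0)
position 3: 011 → 1  (bit 3 = 1)
position 1: 010 → 1  (bit 2 = 1)
position 0: 001 → 0  (bit 1 = 0)
position 12: 000 → 0  (bit 0 = 0)
bits b7..b0 = 11101100 = 236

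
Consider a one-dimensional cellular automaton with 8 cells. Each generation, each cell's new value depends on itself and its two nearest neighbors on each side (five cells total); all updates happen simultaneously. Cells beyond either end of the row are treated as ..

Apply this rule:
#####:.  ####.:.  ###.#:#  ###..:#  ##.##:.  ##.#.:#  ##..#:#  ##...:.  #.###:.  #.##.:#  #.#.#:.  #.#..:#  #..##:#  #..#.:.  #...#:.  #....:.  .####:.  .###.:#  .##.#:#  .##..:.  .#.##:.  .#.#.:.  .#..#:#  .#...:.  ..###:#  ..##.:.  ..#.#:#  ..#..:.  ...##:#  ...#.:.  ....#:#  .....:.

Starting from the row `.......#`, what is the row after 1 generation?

.....#..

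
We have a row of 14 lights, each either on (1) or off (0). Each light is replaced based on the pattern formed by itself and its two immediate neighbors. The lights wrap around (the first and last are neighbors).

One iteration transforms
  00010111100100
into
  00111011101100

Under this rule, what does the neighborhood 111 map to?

At position 6 the neighborhood is 111; the next row has 1 there.

1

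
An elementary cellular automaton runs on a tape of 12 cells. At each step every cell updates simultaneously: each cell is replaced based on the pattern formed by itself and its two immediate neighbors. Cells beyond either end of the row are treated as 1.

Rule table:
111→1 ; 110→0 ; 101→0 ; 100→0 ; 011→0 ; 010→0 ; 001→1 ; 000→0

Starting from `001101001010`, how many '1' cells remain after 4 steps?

010000010000
000000100001
000001000010
000010000100
count of 1: 2

2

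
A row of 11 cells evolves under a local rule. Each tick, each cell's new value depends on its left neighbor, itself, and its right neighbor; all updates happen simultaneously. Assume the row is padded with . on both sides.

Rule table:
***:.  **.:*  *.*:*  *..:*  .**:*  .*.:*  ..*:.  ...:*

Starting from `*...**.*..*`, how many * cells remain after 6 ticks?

8

tick 1: ***.*****.*
tick 2: *.***...***
tick 3: ***.***.*.*
tick 4: *.***.*****
tick 5: ***.***...*
tick 6: *.***.***.*
count of *: 8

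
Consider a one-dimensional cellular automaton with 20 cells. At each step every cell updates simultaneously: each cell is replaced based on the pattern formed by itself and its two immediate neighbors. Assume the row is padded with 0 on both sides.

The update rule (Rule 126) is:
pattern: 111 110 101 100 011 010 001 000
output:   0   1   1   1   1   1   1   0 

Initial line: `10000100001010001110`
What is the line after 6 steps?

11001110011111011011
11111011110001111111
10001110011011000001
11011011111111100011
11111110000000110111
10000011000001111101

10000011000001111101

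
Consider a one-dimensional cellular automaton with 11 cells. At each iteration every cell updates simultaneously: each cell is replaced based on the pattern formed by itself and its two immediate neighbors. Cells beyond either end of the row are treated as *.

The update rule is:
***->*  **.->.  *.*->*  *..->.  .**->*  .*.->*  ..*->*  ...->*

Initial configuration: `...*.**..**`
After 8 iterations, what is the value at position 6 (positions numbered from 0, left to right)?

*

.*****..***
*****..****
****..*****
***..******
**..*******
*..********
..*********
.**********
position 6 holds *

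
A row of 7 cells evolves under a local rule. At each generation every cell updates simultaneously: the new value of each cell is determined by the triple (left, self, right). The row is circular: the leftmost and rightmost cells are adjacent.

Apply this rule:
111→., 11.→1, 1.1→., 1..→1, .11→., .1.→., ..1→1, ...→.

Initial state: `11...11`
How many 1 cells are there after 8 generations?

3

generation 1: .11.1..
generation 2: 1.1..1.
generation 3: ...11..
generation 4: ..1.11.
generation 5: .1...11
generation 6: ..1.1.1
generation 7: 11.....
generation 8: .11...1
count of 1: 3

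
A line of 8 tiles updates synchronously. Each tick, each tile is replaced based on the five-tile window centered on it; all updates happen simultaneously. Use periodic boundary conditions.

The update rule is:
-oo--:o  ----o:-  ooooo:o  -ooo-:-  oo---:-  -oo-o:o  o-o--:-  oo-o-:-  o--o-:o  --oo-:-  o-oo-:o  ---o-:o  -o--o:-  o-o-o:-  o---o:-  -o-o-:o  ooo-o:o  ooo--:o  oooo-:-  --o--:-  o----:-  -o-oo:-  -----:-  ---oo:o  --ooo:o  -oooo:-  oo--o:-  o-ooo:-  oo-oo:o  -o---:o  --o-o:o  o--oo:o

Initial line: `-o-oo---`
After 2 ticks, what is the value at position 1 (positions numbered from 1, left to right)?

-

tick 1: oo-oo---
tick 2: -oooo--o
position 1 holds -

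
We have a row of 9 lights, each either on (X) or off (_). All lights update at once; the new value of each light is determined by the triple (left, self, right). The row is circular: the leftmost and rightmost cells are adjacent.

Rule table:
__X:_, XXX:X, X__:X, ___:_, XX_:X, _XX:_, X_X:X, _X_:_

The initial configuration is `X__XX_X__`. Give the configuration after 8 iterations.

__XX_X__X

_X__XX_X_
__X__XX_X
X__X__XX_
_X__X__XX
X_X__X__X
XX_X__X__
_XX_X__X_
__XX_X__X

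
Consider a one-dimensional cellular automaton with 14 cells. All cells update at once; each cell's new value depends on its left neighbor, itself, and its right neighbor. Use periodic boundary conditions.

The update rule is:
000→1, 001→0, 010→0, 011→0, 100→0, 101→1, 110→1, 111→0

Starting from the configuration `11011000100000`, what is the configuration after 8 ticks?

01101010001110
00110100100010
10011000001000
00001011100010
11100100101000
00100000010010
10001111000000
00100001011110

00100001011110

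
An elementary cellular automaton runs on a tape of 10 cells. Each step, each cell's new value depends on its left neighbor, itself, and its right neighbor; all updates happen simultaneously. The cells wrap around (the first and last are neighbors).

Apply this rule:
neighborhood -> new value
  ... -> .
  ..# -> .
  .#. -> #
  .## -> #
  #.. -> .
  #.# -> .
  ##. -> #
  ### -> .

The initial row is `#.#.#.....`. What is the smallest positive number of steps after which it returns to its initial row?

#.#.#.....

1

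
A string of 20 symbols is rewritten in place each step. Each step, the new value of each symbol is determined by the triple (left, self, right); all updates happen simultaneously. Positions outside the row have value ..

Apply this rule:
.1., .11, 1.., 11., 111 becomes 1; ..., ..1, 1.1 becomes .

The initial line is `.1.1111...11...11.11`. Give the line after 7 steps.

.1.111111.1111.11.11

.1.11111..111..11.11
.1.111111.1111.11.11
.1.111111.1111.11.11  (fixed point — unchanged through step 7)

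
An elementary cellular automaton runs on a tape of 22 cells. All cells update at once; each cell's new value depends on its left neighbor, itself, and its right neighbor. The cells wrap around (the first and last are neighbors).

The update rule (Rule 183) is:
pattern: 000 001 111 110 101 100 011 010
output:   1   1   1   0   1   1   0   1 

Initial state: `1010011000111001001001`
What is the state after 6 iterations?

0111100111010111111110
1011011010111011111101
0100100111010101111010
1111111010111110110111
1111110111011101001011
1111101010101011111101

1111101010101011111101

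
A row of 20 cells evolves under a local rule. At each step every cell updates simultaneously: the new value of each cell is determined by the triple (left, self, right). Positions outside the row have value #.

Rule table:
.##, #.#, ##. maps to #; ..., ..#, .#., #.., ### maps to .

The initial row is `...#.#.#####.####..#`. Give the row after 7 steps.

....#.##...###..#..#
.....###...#.#.....#
.....#.#....#......#
......#............#
...................#
...................#  (fixed point — unchanged through step 7)

...................#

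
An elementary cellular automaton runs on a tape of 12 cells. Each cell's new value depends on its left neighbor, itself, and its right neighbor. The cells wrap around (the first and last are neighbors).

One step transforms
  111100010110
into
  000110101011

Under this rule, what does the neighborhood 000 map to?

At position 5 the neighborhood is 000; the next row has 0 there.

0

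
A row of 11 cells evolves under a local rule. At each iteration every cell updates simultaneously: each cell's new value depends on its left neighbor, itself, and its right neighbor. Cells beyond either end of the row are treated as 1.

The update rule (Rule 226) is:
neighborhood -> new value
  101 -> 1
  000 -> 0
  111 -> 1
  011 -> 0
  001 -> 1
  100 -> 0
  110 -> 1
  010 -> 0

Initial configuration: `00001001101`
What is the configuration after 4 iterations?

10010101010

iteration 1: 00010010110
iteration 2: 00100101011
iteration 3: 01001010101
iteration 4: 10010101010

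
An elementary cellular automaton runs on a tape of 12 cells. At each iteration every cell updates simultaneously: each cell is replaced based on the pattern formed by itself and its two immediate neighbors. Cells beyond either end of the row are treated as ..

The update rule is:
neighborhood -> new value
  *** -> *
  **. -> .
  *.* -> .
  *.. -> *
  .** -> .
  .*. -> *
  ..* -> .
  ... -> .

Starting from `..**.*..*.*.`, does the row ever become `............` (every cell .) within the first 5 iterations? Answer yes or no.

no

iteration 1: .....**.*.**
iteration 2: ........*...
iteration 3: ........**..
iteration 4: ..........*.
iteration 5: ..........**
iteration 5 is ..........**, still not uniform .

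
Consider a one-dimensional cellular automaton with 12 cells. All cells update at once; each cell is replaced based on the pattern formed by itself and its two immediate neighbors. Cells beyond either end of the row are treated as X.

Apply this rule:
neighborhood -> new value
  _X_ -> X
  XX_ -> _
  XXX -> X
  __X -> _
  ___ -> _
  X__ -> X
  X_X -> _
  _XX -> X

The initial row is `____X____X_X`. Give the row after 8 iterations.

_X__X_X__X_X

X___XX___X_X
_X__X_X__X_X
_XX_X_XX_X_X
_X__X_X__X_X  (repeats iteration 2; period 2)
iteration 8: _X__X_X__X_X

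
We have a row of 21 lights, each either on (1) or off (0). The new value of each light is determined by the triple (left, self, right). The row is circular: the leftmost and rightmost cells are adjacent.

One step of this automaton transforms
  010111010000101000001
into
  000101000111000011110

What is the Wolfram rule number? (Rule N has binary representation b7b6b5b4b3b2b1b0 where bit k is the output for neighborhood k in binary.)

75

position 4: 111 → 0  (bit 7 = 0)
position 5: 110 → 1  (bit 6 = 1)
position 0: 101 → 0  (bit 5 = 0)
position 8: 100 → 0  (bit 4 = 0)
position 3: 011 → 1  (bit 3 = 1)
position 1: 010 → 0  (bit 2 = 0)
position 11: 001 → 1  (bit 1 = 1)
position 9: 000 → 1  (bit 0 = 1)
bits b7..b0 = 01001011 = 75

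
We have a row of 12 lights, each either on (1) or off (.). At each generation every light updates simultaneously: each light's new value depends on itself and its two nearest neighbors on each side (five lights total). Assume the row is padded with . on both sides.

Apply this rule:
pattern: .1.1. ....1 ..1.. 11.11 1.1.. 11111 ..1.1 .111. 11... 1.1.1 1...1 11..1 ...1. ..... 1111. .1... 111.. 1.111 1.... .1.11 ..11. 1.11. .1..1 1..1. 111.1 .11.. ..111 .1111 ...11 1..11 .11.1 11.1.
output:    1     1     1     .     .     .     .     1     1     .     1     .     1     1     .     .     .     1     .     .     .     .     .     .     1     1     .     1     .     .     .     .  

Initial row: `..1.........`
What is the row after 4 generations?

generation 1: 111..1111111
generation 2: .1....1.....
generation 3: 11..111..111
generation 4: .1...1....1.

.1...1....1.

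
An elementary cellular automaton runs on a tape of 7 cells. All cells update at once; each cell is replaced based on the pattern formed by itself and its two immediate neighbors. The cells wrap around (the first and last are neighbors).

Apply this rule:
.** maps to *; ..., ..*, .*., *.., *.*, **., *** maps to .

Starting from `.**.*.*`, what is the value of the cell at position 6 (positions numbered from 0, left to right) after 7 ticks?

.

.*.....
.......
.......  (fixed point — unchanged through tick 7)
position 6 holds .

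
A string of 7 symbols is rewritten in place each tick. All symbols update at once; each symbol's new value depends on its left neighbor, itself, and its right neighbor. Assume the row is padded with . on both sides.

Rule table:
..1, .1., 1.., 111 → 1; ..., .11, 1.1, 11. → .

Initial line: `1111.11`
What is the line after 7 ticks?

tick 1: .11....
tick 2: 1..1...
tick 3: 11111..
tick 4: .111.1.
tick 5: 1.1..11
tick 6: 1.111..
tick 7: 1..1.1.

1..1.1.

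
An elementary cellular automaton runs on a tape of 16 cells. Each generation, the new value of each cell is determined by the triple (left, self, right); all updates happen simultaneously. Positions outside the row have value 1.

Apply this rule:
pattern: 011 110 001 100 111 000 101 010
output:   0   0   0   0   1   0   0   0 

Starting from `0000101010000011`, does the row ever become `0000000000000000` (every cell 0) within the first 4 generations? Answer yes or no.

yes

0000000000000001
0000000000000000
all cells are 0 at generation 2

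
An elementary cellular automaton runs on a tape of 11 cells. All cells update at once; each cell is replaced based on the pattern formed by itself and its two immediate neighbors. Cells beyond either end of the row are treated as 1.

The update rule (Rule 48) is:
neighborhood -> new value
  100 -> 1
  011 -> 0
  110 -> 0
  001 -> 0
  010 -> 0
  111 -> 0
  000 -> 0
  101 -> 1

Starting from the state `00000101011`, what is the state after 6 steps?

step 1: 10000010100
step 2: 01000001010
step 3: 10100000101
step 4: 01010000010
step 5: 10101000001
step 6: 01010100000

01010100000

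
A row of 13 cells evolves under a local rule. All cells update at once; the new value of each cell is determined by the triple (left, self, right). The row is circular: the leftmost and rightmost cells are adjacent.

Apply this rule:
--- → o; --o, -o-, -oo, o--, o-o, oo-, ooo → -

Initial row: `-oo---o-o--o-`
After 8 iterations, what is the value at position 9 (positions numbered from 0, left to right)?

o

----o--------
ooo---ooooooo
----o--------  (repeats iteration 1; period 2)
iteration 8: ooo---ooooooo
position 9 holds o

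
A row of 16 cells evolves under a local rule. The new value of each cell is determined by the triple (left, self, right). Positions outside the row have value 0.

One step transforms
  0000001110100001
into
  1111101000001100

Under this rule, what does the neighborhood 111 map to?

At position 7 the neighborhood is 111; the next row has 0 there.

0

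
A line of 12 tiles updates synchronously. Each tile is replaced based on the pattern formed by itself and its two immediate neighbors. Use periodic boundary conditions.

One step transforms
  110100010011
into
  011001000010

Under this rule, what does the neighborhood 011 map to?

1

At position 10 the neighborhood is 011; the next row has 1 there.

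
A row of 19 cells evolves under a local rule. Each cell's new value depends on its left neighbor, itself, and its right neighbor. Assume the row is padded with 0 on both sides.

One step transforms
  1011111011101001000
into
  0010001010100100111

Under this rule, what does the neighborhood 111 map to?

0

At position 3 the neighborhood is 111; the next row has 0 there.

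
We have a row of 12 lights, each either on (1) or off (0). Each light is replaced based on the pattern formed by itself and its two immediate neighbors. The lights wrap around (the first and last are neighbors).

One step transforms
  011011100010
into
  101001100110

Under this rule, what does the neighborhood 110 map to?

1

At position 2 the neighborhood is 110; the next row has 1 there.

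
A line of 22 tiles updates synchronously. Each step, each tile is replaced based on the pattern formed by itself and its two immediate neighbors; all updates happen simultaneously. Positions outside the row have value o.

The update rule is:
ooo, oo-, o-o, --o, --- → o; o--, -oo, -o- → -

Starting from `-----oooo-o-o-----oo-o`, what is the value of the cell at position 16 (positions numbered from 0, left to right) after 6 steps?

-

-oooo-oooo-o--oooo-oo-
o-oooo-oooo--o-oooo-oo
oo-oooo-ooo-o-o-oooo-o
ooo-oooo-ooo-o-o-oooo-
oooo-oooo-ooo-o-o-oooo
ooooo-oooo-ooo-o-o-ooo
position 16 holds -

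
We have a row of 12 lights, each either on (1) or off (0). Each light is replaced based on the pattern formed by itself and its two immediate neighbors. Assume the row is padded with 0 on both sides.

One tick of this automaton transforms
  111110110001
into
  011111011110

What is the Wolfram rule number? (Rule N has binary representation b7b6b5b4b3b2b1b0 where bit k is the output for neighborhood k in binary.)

243

position 1: 111 → 1  (bit 7 = 1)
position 4: 110 → 1  (bit 6 = 1)
position 5: 101 → 1  (bit 5 = 1)
position 8: 100 → 1  (bit 4 = 1)
position 0: 011 → 0  (bit 3 = 0)
position 11: 010 → 0  (bit 2 = 0)
position 10: 001 → 1  (bit 1 = 1)
position 9: 000 → 1  (bit 0 = 1)
bits b7..b0 = 11110011 = 243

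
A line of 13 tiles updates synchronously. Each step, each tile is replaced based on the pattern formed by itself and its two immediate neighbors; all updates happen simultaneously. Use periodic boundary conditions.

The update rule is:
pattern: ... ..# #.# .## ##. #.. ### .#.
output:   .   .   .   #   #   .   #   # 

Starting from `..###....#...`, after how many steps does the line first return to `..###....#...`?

..###....#...

1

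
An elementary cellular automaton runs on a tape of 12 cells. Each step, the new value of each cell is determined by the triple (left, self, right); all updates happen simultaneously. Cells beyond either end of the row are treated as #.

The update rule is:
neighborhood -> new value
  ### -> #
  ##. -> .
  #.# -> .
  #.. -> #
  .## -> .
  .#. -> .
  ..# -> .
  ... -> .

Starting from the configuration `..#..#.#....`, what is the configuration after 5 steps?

.#..#..#....

step 1: #..#....#...
step 2: .#..#....#..
step 3: ..#..#....#.
step 4: #..#..#.....
step 5: .#..#..#....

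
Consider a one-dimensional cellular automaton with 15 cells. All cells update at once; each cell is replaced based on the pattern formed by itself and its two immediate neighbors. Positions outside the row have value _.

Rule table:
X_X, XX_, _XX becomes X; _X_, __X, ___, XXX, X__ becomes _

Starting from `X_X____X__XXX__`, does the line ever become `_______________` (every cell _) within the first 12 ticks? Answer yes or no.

_X________X_X__
___________X___
_______________
all cells are _ at tick 3

yes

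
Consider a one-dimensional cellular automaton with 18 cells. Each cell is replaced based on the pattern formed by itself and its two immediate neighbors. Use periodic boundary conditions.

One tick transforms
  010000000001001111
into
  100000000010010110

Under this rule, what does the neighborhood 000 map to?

At position 3 the neighborhood is 000; the next row has 0 there.

0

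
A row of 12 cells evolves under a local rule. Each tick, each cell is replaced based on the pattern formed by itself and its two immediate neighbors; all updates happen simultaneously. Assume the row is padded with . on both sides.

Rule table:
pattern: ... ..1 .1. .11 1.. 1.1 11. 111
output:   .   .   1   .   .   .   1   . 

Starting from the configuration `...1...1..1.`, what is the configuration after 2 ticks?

...1...1..1.

tick 1: ...1...1..1.  (fixed point — unchanged through tick 2)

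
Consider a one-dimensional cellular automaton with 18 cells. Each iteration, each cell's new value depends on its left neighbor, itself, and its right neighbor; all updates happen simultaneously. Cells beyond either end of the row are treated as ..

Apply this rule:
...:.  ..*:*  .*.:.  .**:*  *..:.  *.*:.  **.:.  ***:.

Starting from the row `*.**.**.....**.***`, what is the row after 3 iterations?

..*..*.....**..*..
.*..*.....**..*...
*..*.....**..*....

*..*.....**..*....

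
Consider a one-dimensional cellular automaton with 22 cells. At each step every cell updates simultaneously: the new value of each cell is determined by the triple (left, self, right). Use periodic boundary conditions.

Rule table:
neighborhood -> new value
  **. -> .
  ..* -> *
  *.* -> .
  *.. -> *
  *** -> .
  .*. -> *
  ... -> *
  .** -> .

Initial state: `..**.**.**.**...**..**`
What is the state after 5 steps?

**...........***..**..
..***********...**..**
**...........***..**..  (repeats step 1; period 2)
step 5: **...........***..**..

**...........***..**..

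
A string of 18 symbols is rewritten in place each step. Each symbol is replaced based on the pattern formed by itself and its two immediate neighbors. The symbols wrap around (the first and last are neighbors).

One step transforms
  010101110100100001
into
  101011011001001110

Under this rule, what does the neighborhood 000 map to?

At position 14 the neighborhood is 000; the next row has 1 there.

1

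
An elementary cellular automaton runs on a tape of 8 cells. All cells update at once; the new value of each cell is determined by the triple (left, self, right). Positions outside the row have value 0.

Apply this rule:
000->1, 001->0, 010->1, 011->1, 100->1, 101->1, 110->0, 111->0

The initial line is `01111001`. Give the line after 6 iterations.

01000101
01110111
01001100
01101011
01011110
01110001

01110001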